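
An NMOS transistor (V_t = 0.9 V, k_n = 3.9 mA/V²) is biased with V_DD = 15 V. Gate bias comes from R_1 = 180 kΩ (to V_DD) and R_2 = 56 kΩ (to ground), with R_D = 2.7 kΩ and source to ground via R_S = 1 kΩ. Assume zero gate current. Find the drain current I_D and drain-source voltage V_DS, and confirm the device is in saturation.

V_G = V_DD·R_2/(R_1+R_2) = 15×56/236 = 3.56 V.
Assume saturation: I_D = (k_n/2)(V_GS − V_t)² with V_GS = V_G − I_D·R_S = 3.56 − 1·I_D.
Substituting gives 1.95·I_D² − 11.4·I_D + 13.8 = 0, with roots I_D = 1.72 or 4.11 mA.
The root I_D = 4.11 mA gives V_GS = -0.552 V ≤ V_t, so take I_D = 1.72 mA.
Then V_GS = 1.84 V and V_DS = V_DD − I_D(R_D+R_S) = 15 − 1.72×3.7 = 8.64 V.
Saturation requires V_DS ≥ V_GS − V_t = 0.939 V; 8.64 ≥ 0.939 ✓.

I_D ≈ 1.7 mA, V_DS ≈ 8.6 V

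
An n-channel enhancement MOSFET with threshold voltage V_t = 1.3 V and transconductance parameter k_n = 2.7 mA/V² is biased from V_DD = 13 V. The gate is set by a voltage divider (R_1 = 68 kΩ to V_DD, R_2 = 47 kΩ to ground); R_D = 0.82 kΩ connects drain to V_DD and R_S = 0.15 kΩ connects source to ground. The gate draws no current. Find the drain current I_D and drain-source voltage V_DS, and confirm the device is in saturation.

I_D ≈ 9.3 mA, V_DS ≈ 4 V

V_G = V_DD·R_2/(R_1+R_2) = 13×47/115 = 5.31 V.
Assume saturation: I_D = (k_n/2)(V_GS − V_t)² with V_GS = V_G − I_D·R_S = 5.31 − 0.15·I_D.
Substituting gives 0.0304·I_D² − 2.63·I_D + 21.7 = 0, with roots I_D = 9.28 or 77.2 mA.
The root I_D = 77.2 mA gives V_GS = -6.26 V ≤ V_t, so take I_D = 9.28 mA.
Then V_GS = 3.92 V and V_DS = V_DD − I_D(R_D+R_S) = 13 − 9.28×0.97 = 4 V.
Saturation requires V_DS ≥ V_GS − V_t = 2.62 V; 4 ≥ 2.62 ✓.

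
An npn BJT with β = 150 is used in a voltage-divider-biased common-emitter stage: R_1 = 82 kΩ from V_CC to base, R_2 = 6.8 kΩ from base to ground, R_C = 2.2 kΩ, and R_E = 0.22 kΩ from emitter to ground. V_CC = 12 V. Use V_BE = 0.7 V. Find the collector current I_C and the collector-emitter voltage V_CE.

I_C ≈ 0.83 mA, V_CE ≈ 10 V

Thevenize the base divider: V_Th = V_CC·R_2/(R_1+R_2) = 12×6.8/88.8 = 0.919 V, R_Th = R_1‖R_2 = 6.28 kΩ.
Base-emitter loop: V_Th = I_B·R_Th + V_BE + (β+1)I_B·R_E, so I_B = (0.919 − 0.7) / (6.28 + 151×0.22) = 0.00554 mA.
I_C = β·I_B = 150×0.00554 = 0.831 mA, and I_E = (β+1)I_B = 0.837 mA.
V_CE = V_CC − I_C·R_C − I_E·R_E = 12 − 0.831×2.2 − 0.837×0.22 = 9.99 V.
V_CE = 9.99 V > 0.2 V confirms active-region operation.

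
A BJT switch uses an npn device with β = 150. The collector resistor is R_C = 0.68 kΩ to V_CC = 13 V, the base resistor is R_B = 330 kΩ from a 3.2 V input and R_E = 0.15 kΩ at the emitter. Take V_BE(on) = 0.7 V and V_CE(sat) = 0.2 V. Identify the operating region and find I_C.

active; I_C ≈ 1.1 mA

Assume active. Base-emitter loop: I_B = (V_BB − V_BE)/(R_B + (β+1)R_E) = (3.2 − 0.7)/(330 + 151×0.15) = 0.00709 mA.
I_C = β·I_B = 150×0.00709 = 1.06 mA.
V_CE = V_CC − I_C·R_C − I_E·R_E = 13 − 1.06×0.68 − 1.07×0.15 = 12.1 V > V_CE(sat), so the active-region assumption holds.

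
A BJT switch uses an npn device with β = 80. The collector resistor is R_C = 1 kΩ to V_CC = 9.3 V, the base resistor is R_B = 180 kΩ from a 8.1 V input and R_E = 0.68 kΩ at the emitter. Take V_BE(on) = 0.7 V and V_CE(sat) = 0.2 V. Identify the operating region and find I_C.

Assume active. Base-emitter loop: I_B = (V_BB − V_BE)/(R_B + (β+1)R_E) = (8.1 − 0.7)/(180 + 81×0.68) = 0.0315 mA.
I_C = β·I_B = 80×0.0315 = 2.52 mA.
V_CE = V_CC − I_C·R_C − I_E·R_E = 9.3 − 2.52×1 − 2.55×0.68 = 5.05 V > V_CE(sat), so the active-region assumption holds.

active; I_C ≈ 2.5 mA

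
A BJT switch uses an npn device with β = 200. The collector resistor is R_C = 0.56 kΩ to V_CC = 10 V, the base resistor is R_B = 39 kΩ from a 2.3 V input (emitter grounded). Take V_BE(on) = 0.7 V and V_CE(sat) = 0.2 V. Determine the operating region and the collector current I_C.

Assume active. Base-emitter loop: I_B = (V_BB − V_BE)/R_B = (2.3 − 0.7)/39 = 0.041 mA.
I_C = β·I_B = 200×0.041 = 8.21 mA.
V_CE = V_CC − I_C·R_C = 10 − 8.21×0.56 = 5.41 V > V_CE(sat), so the active-region assumption holds.

active; I_C ≈ 8.2 mA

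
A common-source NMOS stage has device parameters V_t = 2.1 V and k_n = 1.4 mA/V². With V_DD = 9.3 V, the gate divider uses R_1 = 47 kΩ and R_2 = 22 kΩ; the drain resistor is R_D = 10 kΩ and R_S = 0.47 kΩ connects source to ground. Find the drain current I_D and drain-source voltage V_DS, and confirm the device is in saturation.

I_D ≈ 0.35 mA, V_DS ≈ 5.7 V

V_G = V_DD·R_2/(R_1+R_2) = 9.3×22/69 = 2.97 V.
Assume saturation: I_D = (k_n/2)(V_GS − V_t)² with V_GS = V_G − I_D·R_S = 2.97 − 0.47·I_D.
Substituting gives 0.155·I_D² − 1.57·I_D + 0.524 = 0, with roots I_D = 0.346 or 9.8 mA.
The root I_D = 9.8 mA gives V_GS = -1.64 V ≤ V_t, so take I_D = 0.346 mA.
Then V_GS = 2.8 V and V_DS = V_DD − I_D(R_D+R_S) = 9.3 − 0.346×10.5 = 5.68 V.
Saturation requires V_DS ≥ V_GS − V_t = 0.703 V; 5.68 ≥ 0.703 ✓.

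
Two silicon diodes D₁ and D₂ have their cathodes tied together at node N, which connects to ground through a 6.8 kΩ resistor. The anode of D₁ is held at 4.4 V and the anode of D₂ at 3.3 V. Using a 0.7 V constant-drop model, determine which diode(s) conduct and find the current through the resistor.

Only D₁ conducts; I_R ≈ 0.54 mA

Assume both conduct. Then node N would need to be at both 4.4−0.7 = 3.7 V and 3.3−0.7 = 2.6 V, which is impossible.
Assume only D₁ conducts: V_N = 4.4 − 0.7 = 3.7 V, so I_R = 3.7/6.8 = 0.544 mA.
Check D₂: its anode-to-cathode voltage is 3.3 − 3.7 = -0.4 V < 0.7 V, so it is off. The assumption is consistent.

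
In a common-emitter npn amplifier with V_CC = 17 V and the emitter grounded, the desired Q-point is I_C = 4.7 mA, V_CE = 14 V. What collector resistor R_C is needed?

R_C ≈ 0.64 kΩ

Collector loop: V_CC = I_C·R_C + V_CE.
R_C = (V_CC − V_CE)/I_C = (17 − 14)/4.7 = 0.638 kΩ.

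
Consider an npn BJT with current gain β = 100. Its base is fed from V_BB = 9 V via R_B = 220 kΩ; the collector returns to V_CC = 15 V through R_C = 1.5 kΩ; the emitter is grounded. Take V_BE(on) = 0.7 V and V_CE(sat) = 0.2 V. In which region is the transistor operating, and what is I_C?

active; I_C ≈ 3.8 mA

Assume active. Base-emitter loop: I_B = (V_BB − V_BE)/R_B = (9 − 0.7)/220 = 0.0377 mA.
I_C = β·I_B = 100×0.0377 = 3.77 mA.
V_CE = V_CC − I_C·R_C = 15 − 3.77×1.5 = 9.34 V > V_CE(sat), so the active-region assumption holds.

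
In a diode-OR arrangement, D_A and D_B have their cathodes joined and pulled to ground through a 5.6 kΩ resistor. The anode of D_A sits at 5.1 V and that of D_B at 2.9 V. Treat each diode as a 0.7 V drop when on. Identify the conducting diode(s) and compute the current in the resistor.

Assume both conduct. Then node N would need to be at both 5.1−0.7 = 4.4 V and 2.9−0.7 = 2.2 V, which is impossible.
Assume only D_A conducts: V_N = 5.1 − 0.7 = 4.4 V, so I_R = 4.4/5.6 = 0.786 mA.
Check D_B: its anode-to-cathode voltage is 2.9 − 4.4 = -1.5 V < 0.7 V, so it is off. The assumption is consistent.

Only D_A conducts; I_R ≈ 0.79 mA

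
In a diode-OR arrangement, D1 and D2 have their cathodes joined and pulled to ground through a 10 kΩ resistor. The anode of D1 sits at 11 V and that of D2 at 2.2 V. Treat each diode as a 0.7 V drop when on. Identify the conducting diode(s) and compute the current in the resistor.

Assume both conduct. Then node N would need to be at both 11−0.7 = 10.3 V and 2.2−0.7 = 1.5 V, which is impossible.
Assume only D1 conducts: V_N = 11 − 0.7 = 10.3 V, so I_R = 10.3/10 = 1.03 mA.
Check D2: its anode-to-cathode voltage is 2.2 − 10.3 = -8.1 V < 0.7 V, so it is off. The assumption is consistent.

Only D1 conducts; I_R ≈ 1 mA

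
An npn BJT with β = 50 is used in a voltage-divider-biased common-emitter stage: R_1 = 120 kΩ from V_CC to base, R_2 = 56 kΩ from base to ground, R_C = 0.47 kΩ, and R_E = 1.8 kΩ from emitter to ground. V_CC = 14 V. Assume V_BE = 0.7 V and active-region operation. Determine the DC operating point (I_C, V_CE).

I_C ≈ 1.4 mA, V_CE ≈ 11 V

Thevenize the base divider: V_Th = V_CC·R_2/(R_1+R_2) = 14×56/176 = 4.45 V, R_Th = R_1‖R_2 = 38.2 kΩ.
Base-emitter loop: V_Th = I_B·R_Th + V_BE + (β+1)I_B·R_E, so I_B = (4.45 − 0.7) / (38.2 + 51×1.8) = 0.0289 mA.
I_C = β·I_B = 50×0.0289 = 1.44 mA, and I_E = (β+1)I_B = 1.47 mA.
V_CE = V_CC − I_C·R_C − I_E·R_E = 14 − 1.44×0.47 − 1.47×1.8 = 10.7 V.
V_CE = 10.7 V > 0.2 V confirms active-region operation.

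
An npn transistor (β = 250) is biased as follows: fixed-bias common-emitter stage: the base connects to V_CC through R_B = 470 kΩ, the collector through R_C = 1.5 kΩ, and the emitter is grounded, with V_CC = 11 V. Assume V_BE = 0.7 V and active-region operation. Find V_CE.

V_CE ≈ 2.8 V

Base loop: V_CC = I_B·R_B + V_BE, so I_B = (11 − 0.7)/470 kΩ = 0.0219 mA.
In the active region I_C = β·I_B = 250 × 0.0219 = 5.48 mA.
Collector loop: V_CE = V_CC − I_C·R_C = 11 − 5.48×1.5 = 2.78 V.
Since V_CE = 2.78 V > V_CE(sat) ≈ 0.2 V, the transistor is in the active region as assumed.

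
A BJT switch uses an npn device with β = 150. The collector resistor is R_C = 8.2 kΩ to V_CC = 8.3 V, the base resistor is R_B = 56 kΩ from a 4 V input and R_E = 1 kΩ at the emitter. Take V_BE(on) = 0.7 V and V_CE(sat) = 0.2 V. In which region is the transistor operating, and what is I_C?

saturation; I_C ≈ 0.88 mA

Assume active: I_B = (4 − 0.7)/(56 + 151×1) = 0.0159 mA, I_C = β·I_B = 2.39 mA.
Then V_CE = 8.3 − 2.39×8.2 − 2.41×1 = -13.7 V < 0.2 V — the active assumption fails.
Re-solve with V_CE = 0.2 V. KCL at the emitter: V_E/R_E = (V_BB−0.7−V_E)/R_B + (V_CC−0.2−V_E)/R_C, giving V_E = 0.918 V.
I_C = (V_CC − 0.2 − V_E)/R_C = (8.1 − 0.918)/8.2 = 0.876 mA.
Check: I_B = (3.3 − 0.918)/56 = 0.0425 mA, and β·I_B = 6.38 mA > I_C, confirming saturation.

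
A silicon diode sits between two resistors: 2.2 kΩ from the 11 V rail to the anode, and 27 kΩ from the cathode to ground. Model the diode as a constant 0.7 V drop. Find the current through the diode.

I ≈ 0.35 mA

The two resistors are in series with the diode, so KVL gives 11 = I·2.2 + 0.7 + I·27.
I = (11 − 0.7) / (2.2 + 27) kΩ = 10.3 / 29.2 = 0.353 mA.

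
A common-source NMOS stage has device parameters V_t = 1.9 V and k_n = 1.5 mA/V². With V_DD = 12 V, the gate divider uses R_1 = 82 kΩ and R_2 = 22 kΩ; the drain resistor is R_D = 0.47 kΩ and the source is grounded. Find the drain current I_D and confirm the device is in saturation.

V_G = V_DD·R_2/(R_1+R_2) = 12×22/104 = 2.54 V. With the source grounded, V_GS = V_G = 2.54 V.
Assume saturation: I_D = (k_n/2)(V_GS − V_t)² = (1.5/2)×(2.54 − 1.9)² = 0.75×0.638² = 0.306 mA.
V_DS = V_DD − I_D·R_D = 12 − 0.306×0.47 = 11.9 V.
Saturation requires V_DS ≥ V_GS − V_t = 0.638 V; 11.9 ≥ 0.638 ✓.

I_D ≈ 0.31 mA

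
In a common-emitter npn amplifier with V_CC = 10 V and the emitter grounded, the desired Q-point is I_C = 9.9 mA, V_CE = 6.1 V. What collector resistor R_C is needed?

Collector loop: V_CC = I_C·R_C + V_CE.
R_C = (V_CC − V_CE)/I_C = (10 − 6.1)/9.9 = 0.394 kΩ.

R_C ≈ 0.39 kΩ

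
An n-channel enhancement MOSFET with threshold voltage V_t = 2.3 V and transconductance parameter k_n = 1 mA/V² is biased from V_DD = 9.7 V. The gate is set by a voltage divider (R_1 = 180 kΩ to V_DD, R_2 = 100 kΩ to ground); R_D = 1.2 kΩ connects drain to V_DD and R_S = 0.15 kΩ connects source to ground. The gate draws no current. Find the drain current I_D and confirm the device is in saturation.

V_G = V_DD·R_2/(R_1+R_2) = 9.7×100/280 = 3.46 V.
Assume saturation: I_D = (k_n/2)(V_GS − V_t)² with V_GS = V_G − I_D·R_S = 3.46 − 0.15·I_D.
Substituting gives 0.0112·I_D² − 1.17·I_D + 0.678 = 0, with roots I_D = 0.58 or 104 mA.
The root I_D = 104 mA gives V_GS = -12.1 V ≤ V_t, so take I_D = 0.58 mA.
Then V_GS = 3.38 V and V_DS = V_DD − I_D(R_D+R_S) = 9.7 − 0.58×1.35 = 8.92 V.
Saturation requires V_DS ≥ V_GS − V_t = 1.08 V; 8.92 ≥ 1.08 ✓.

I_D ≈ 0.58 mA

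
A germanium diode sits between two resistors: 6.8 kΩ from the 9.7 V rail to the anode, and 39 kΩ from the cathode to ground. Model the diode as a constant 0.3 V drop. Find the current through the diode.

I ≈ 0.21 mA

The two resistors are in series with the diode, so KVL gives 9.7 = I·6.8 + 0.3 + I·39.
I = (9.7 − 0.3) / (6.8 + 39) kΩ = 9.4 / 45.8 = 0.205 mA.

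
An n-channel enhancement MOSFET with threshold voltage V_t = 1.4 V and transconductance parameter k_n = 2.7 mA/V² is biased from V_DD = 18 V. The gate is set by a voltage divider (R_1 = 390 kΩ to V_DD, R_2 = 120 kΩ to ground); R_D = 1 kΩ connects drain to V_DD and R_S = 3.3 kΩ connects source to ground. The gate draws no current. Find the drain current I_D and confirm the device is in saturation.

V_G = V_DD·R_2/(R_1+R_2) = 18×120/510 = 4.24 V.
Assume saturation: I_D = (k_n/2)(V_GS − V_t)² with V_GS = V_G − I_D·R_S = 4.24 − 3.3·I_D.
Substituting gives 14.7·I_D² − 26.3·I_D + 10.9 = 0, with roots I_D = 0.649 or 1.14 mA.
The root I_D = 1.14 mA gives V_GS = 0.482 V ≤ V_t, so take I_D = 0.649 mA.
Then V_GS = 2.09 V and V_DS = V_DD − I_D(R_D+R_S) = 18 − 0.649×4.3 = 15.2 V.
Saturation requires V_DS ≥ V_GS − V_t = 0.693 V; 15.2 ≥ 0.693 ✓.

I_D ≈ 0.65 mA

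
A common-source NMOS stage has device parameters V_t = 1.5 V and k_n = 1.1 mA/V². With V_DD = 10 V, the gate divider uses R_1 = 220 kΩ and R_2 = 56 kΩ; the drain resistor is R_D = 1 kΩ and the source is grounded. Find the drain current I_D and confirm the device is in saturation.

I_D ≈ 0.15 mA

V_G = V_DD·R_2/(R_1+R_2) = 10×56/276 = 2.03 V. With the source grounded, V_GS = V_G = 2.03 V.
Assume saturation: I_D = (k_n/2)(V_GS − V_t)² = (1.1/2)×(2.03 − 1.5)² = 0.55×0.529² = 0.154 mA.
V_DS = V_DD − I_D·R_D = 10 − 0.154×1 = 9.85 V.
Saturation requires V_DS ≥ V_GS − V_t = 0.529 V; 9.85 ≥ 0.529 ✓.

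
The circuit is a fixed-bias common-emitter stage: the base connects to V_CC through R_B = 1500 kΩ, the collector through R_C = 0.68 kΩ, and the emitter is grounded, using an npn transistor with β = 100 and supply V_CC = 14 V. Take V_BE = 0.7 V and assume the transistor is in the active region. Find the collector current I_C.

I_C ≈ 0.89 mA

Base loop: V_CC = I_B·R_B + V_BE, so I_B = (14 − 0.7)/1500 kΩ = 0.00887 mA.
In the active region I_C = β·I_B = 100 × 0.00887 = 0.887 mA.
Collector loop: V_CE = V_CC − I_C·R_C = 14 − 0.887×0.68 = 13.4 V.
Since V_CE = 13.4 V > V_CE(sat) ≈ 0.2 V, the transistor is in the active region as assumed.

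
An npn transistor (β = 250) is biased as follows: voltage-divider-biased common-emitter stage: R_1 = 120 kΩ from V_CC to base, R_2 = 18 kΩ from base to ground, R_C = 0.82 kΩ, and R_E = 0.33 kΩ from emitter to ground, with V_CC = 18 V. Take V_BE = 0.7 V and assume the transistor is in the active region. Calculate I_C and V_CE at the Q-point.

I_C ≈ 4.2 mA, V_CE ≈ 13 V

Thevenize the base divider: V_Th = V_CC·R_2/(R_1+R_2) = 18×18/138 = 2.35 V, R_Th = R_1‖R_2 = 15.7 kΩ.
Base-emitter loop: V_Th = I_B·R_Th + V_BE + (β+1)I_B·R_E, so I_B = (2.35 − 0.7) / (15.7 + 251×0.33) = 0.0167 mA.
I_C = β·I_B = 250×0.0167 = 4.18 mA, and I_E = (β+1)I_B = 4.2 mA.
V_CE = V_CC − I_C·R_C − I_E·R_E = 18 − 4.18×0.82 − 4.2×0.33 = 13.2 V.
V_CE = 13.2 V > 0.2 V confirms active-region operation.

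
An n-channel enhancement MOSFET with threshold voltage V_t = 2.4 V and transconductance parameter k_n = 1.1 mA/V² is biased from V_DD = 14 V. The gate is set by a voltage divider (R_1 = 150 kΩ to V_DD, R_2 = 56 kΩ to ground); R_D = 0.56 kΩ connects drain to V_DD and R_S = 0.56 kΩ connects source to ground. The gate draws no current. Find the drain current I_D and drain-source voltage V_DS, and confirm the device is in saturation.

I_D ≈ 0.62 mA, V_DS ≈ 13 V

V_G = V_DD·R_2/(R_1+R_2) = 14×56/206 = 3.81 V.
Assume saturation: I_D = (k_n/2)(V_GS − V_t)² with V_GS = V_G − I_D·R_S = 3.81 − 0.56·I_D.
Substituting gives 0.172·I_D² − 1.87·I_D + 1.09 = 0, with roots I_D = 0.618 or 10.2 mA.
The root I_D = 10.2 mA gives V_GS = -1.91 V ≤ V_t, so take I_D = 0.618 mA.
Then V_GS = 3.46 V and V_DS = V_DD − I_D(R_D+R_S) = 14 − 0.618×1.12 = 13.3 V.
Saturation requires V_DS ≥ V_GS − V_t = 1.06 V; 13.3 ≥ 1.06 ✓.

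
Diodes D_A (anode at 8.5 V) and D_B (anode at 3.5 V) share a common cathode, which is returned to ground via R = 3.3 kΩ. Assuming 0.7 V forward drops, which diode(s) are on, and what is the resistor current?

Assume both conduct. Then node N would need to be at both 8.5−0.7 = 7.8 V and 3.5−0.7 = 2.8 V, which is impossible.
Assume only D_A conducts: V_N = 8.5 − 0.7 = 7.8 V, so I_R = 7.8/3.3 = 2.36 mA.
Check D_B: its anode-to-cathode voltage is 3.5 − 7.8 = -4.3 V < 0.7 V, so it is off. The assumption is consistent.

Only D_A conducts; I_R ≈ 2.4 mA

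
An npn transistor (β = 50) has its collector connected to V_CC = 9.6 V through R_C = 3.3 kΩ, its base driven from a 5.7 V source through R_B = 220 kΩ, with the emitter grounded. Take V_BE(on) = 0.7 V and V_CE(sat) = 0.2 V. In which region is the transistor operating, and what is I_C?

active; I_C ≈ 1.1 mA

Assume active. Base-emitter loop: I_B = (V_BB − V_BE)/R_B = (5.7 − 0.7)/220 = 0.0227 mA.
I_C = β·I_B = 50×0.0227 = 1.14 mA.
V_CE = V_CC − I_C·R_C = 9.6 − 1.14×3.3 = 5.85 V > V_CE(sat), so the active-region assumption holds.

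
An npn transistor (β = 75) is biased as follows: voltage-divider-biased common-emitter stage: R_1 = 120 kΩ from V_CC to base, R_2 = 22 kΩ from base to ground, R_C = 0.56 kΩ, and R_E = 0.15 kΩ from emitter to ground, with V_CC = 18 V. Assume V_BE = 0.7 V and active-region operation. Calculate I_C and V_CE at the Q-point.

Thevenize the base divider: V_Th = V_CC·R_2/(R_1+R_2) = 18×22/142 = 2.79 V, R_Th = R_1‖R_2 = 18.6 kΩ.
Base-emitter loop: V_Th = I_B·R_Th + V_BE + (β+1)I_B·R_E, so I_B = (2.79 − 0.7) / (18.6 + 76×0.15) = 0.0696 mA.
I_C = β·I_B = 75×0.0696 = 5.22 mA, and I_E = (β+1)I_B = 5.29 mA.
V_CE = V_CC − I_C·R_C − I_E·R_E = 18 − 5.22×0.56 − 5.29×0.15 = 14.3 V.
V_CE = 14.3 V > 0.2 V confirms active-region operation.

I_C ≈ 5.2 mA, V_CE ≈ 14 V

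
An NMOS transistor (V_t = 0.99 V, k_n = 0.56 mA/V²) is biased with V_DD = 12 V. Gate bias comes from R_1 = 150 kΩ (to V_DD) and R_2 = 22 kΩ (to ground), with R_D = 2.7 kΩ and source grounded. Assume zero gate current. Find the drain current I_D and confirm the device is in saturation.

V_G = V_DD·R_2/(R_1+R_2) = 12×22/172 = 1.53 V. With the source grounded, V_GS = V_G = 1.53 V.
Assume saturation: I_D = (k_n/2)(V_GS − V_t)² = (0.56/2)×(1.53 − 0.99)² = 0.28×0.545² = 0.0831 mA.
V_DS = V_DD − I_D·R_D = 12 − 0.0831×2.7 = 11.8 V.
Saturation requires V_DS ≥ V_GS − V_t = 0.545 V; 11.8 ≥ 0.545 ✓.

I_D ≈ 0.083 mA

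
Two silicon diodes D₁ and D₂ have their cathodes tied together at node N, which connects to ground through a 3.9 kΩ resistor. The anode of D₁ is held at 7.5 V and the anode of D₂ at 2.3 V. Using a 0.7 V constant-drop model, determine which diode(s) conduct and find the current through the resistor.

Only D₁ conducts; I_R ≈ 1.7 mA

Assume both conduct. Then node N would need to be at both 7.5−0.7 = 6.8 V and 2.3−0.7 = 1.6 V, which is impossible.
Assume only D₁ conducts: V_N = 7.5 − 0.7 = 6.8 V, so I_R = 6.8/3.9 = 1.74 mA.
Check D₂: its anode-to-cathode voltage is 2.3 − 6.8 = -4.5 V < 0.7 V, so it is off. The assumption is consistent.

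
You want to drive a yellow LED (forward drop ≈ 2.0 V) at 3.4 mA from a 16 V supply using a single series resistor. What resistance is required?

R ≈ 4.1 kΩ

The resistor drops V_S − V_D = 16 − 2.0 = 14 V at 3.4 mA.
R = 14 V / 3.4 mA = 4.12 kΩ.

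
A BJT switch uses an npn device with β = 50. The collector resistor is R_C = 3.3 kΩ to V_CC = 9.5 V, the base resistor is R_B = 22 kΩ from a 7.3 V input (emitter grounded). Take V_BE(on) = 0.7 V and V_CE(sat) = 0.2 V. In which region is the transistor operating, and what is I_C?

Assume active: I_B = (7.3 − 0.7)/22 = 0.3 mA, giving I_C = β·I_B = 15 mA.
But then V_CE = 9.5 − 15×3.3 = -40 V < V_CE(sat) = 0.2 V — impossible in the active region.
So the transistor is saturated. With V_CE = 0.2 V, I_C = (V_CC − 0.2)/R_C = 9.3/3.3 = 2.82 mA.
Check: β·I_B = 15 mA > I_C = 2.82 mA, confirming saturation.

saturation; I_C ≈ 2.8 mA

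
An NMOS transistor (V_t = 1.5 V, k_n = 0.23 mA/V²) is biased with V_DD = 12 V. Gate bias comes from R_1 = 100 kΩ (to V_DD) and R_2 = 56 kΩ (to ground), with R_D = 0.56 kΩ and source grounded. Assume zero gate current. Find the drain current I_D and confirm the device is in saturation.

V_G = V_DD·R_2/(R_1+R_2) = 12×56/156 = 4.31 V. With the source grounded, V_GS = V_G = 4.31 V.
Assume saturation: I_D = (k_n/2)(V_GS − V_t)² = (0.23/2)×(4.31 − 1.5)² = 0.115×2.81² = 0.907 mA.
V_DS = V_DD − I_D·R_D = 12 − 0.907×0.56 = 11.5 V.
Saturation requires V_DS ≥ V_GS − V_t = 2.81 V; 11.5 ≥ 2.81 ✓.

I_D ≈ 0.91 mA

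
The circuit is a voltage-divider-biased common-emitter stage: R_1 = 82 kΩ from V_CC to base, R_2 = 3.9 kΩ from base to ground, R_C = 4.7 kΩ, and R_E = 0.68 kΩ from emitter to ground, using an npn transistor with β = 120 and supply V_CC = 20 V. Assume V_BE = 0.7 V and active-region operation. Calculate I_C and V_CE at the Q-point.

I_C ≈ 0.29 mA, V_CE ≈ 18 V

Thevenize the base divider: V_Th = V_CC·R_2/(R_1+R_2) = 20×3.9/85.9 = 0.908 V, R_Th = R_1‖R_2 = 3.72 kΩ.
Base-emitter loop: V_Th = I_B·R_Th + V_BE + (β+1)I_B·R_E, so I_B = (0.908 − 0.7) / (3.72 + 121×0.68) = 0.00242 mA.
I_C = β·I_B = 120×0.00242 = 0.29 mA, and I_E = (β+1)I_B = 0.293 mA.
V_CE = V_CC − I_C·R_C − I_E·R_E = 20 − 0.29×4.7 − 0.293×0.68 = 18.4 V.
V_CE = 18.4 V > 0.2 V confirms active-region operation.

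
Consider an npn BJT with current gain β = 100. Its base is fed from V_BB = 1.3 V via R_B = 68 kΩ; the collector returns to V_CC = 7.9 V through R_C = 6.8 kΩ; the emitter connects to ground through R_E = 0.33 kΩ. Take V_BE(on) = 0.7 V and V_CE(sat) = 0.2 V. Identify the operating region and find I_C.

Assume active. Base-emitter loop: I_B = (V_BB − V_BE)/(R_B + (β+1)R_E) = (1.3 − 0.7)/(68 + 101×0.33) = 0.00592 mA.
I_C = β·I_B = 100×0.00592 = 0.592 mA.
V_CE = V_CC − I_C·R_C − I_E·R_E = 7.9 − 0.592×6.8 − 0.598×0.33 = 3.68 V > V_CE(sat), so the active-region assumption holds.

active; I_C ≈ 0.59 mA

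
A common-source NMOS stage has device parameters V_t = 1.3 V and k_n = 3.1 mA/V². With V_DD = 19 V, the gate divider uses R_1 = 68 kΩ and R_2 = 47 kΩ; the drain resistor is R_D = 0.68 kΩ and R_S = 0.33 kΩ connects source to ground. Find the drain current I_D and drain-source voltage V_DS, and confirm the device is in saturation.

I_D ≈ 11 mA, V_DS ≈ 7.5 V

V_G = V_DD·R_2/(R_1+R_2) = 19×47/115 = 7.77 V.
Assume saturation: I_D = (k_n/2)(V_GS − V_t)² with V_GS = V_G − I_D·R_S = 7.77 − 0.33·I_D.
Substituting gives 0.169·I_D² − 7.61·I_D + 64.8 = 0, with roots I_D = 11.4 or 33.7 mA.
The root I_D = 33.7 mA gives V_GS = -3.36 V ≤ V_t, so take I_D = 11.4 mA.
Then V_GS = 4.01 V and V_DS = V_DD − I_D(R_D+R_S) = 19 − 11.4×1.01 = 7.51 V.
Saturation requires V_DS ≥ V_GS − V_t = 2.71 V; 7.51 ≥ 2.71 ✓.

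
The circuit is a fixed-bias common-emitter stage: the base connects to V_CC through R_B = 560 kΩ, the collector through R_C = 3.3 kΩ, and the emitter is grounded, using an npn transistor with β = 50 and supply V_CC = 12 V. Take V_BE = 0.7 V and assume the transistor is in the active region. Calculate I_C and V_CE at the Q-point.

I_C ≈ 1 mA, V_CE ≈ 8.7 V

Base loop: V_CC = I_B·R_B + V_BE, so I_B = (12 − 0.7)/560 kΩ = 0.0202 mA.
In the active region I_C = β·I_B = 50 × 0.0202 = 1.01 mA.
Collector loop: V_CE = V_CC − I_C·R_C = 12 − 1.01×3.3 = 8.67 V.
Since V_CE = 8.67 V > V_CE(sat) ≈ 0.2 V, the transistor is in the active region as assumed.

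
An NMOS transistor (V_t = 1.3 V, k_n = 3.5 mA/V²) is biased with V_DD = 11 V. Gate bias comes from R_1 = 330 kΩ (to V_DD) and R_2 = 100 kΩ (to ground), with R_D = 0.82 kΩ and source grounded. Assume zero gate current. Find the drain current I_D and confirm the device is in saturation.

I_D ≈ 2.8 mA

V_G = V_DD·R_2/(R_1+R_2) = 11×100/430 = 2.56 V. With the source grounded, V_GS = V_G = 2.56 V.
Assume saturation: I_D = (k_n/2)(V_GS − V_t)² = (3.5/2)×(2.56 − 1.3)² = 1.75×1.26² = 2.77 mA.
V_DS = V_DD − I_D·R_D = 11 − 2.77×0.82 = 8.73 V.
Saturation requires V_DS ≥ V_GS − V_t = 1.26 V; 8.73 ≥ 1.26 ✓.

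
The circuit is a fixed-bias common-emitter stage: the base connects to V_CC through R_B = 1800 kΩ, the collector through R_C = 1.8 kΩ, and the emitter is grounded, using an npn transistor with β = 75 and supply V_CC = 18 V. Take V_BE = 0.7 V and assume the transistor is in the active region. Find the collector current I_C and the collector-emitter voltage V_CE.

I_C ≈ 0.72 mA, V_CE ≈ 17 V

Base loop: V_CC = I_B·R_B + V_BE, so I_B = (18 − 0.7)/1800 kΩ = 0.00961 mA.
In the active region I_C = β·I_B = 75 × 0.00961 = 0.721 mA.
Collector loop: V_CE = V_CC − I_C·R_C = 18 − 0.721×1.8 = 16.7 V.
Since V_CE = 16.7 V > V_CE(sat) ≈ 0.2 V, the transistor is in the active region as assumed.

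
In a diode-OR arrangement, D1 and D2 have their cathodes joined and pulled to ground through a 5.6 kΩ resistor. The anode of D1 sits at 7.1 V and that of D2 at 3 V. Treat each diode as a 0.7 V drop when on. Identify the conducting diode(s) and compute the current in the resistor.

Assume both conduct. Then node N would need to be at both 7.1−0.7 = 6.4 V and 3−0.7 = 2.3 V, which is impossible.
Assume only D1 conducts: V_N = 7.1 − 0.7 = 6.4 V, so I_R = 6.4/5.6 = 1.14 mA.
Check D2: its anode-to-cathode voltage is 3 − 6.4 = -3.4 V < 0.7 V, so it is off. The assumption is consistent.

Only D1 conducts; I_R ≈ 1.1 mA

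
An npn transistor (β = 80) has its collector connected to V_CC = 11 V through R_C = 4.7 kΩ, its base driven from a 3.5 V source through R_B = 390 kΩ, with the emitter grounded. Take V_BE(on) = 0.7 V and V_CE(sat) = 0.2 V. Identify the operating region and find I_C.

active; I_C ≈ 0.57 mA

Assume active. Base-emitter loop: I_B = (V_BB − V_BE)/R_B = (3.5 − 0.7)/390 = 0.00718 mA.
I_C = β·I_B = 80×0.00718 = 0.574 mA.
V_CE = V_CC − I_C·R_C = 11 − 0.574×4.7 = 8.3 V > V_CE(sat), so the active-region assumption holds.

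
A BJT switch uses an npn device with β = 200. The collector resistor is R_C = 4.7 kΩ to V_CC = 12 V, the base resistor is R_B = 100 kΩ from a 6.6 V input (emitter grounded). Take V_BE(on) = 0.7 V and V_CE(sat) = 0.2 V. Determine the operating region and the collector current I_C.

saturation; I_C ≈ 2.5 mA

Assume active: I_B = (6.6 − 0.7)/100 = 0.059 mA, giving I_C = β·I_B = 11.8 mA.
But then V_CE = 12 − 11.8×4.7 = -43.5 V < V_CE(sat) = 0.2 V — impossible in the active region.
So the transistor is saturated. With V_CE = 0.2 V, I_C = (V_CC − 0.2)/R_C = 11.8/4.7 = 2.51 mA.
Check: β·I_B = 11.8 mA > I_C = 2.51 mA, confirming saturation.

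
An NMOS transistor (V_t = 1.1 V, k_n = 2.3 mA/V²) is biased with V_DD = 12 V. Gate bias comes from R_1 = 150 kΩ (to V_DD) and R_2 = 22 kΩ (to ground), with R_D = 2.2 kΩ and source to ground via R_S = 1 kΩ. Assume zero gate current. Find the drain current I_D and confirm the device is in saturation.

I_D ≈ 0.12 mA

V_G = V_DD·R_2/(R_1+R_2) = 12×22/172 = 1.53 V.
Assume saturation: I_D = (k_n/2)(V_GS − V_t)² with V_GS = V_G − I_D·R_S = 1.53 − 1·I_D.
Substituting gives 1.15·I_D² − 2·I_D + 0.217 = 0, with roots I_D = 0.117 or 1.62 mA.
The root I_D = 1.62 mA gives V_GS = -0.0879 V ≤ V_t, so take I_D = 0.117 mA.
Then V_GS = 1.42 V and V_DS = V_DD − I_D(R_D+R_S) = 12 − 0.117×3.2 = 11.6 V.
Saturation requires V_DS ≥ V_GS − V_t = 0.318 V; 11.6 ≥ 0.318 ✓.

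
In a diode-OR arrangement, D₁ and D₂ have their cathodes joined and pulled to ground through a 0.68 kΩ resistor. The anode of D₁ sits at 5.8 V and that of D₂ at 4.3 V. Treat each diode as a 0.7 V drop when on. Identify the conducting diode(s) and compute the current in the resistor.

Only D₁ conducts; I_R ≈ 7.5 mA

Assume both conduct. Then node N would need to be at both 5.8−0.7 = 5.1 V and 4.3−0.7 = 3.6 V, which is impossible.
Assume only D₁ conducts: V_N = 5.8 − 0.7 = 5.1 V, so I_R = 5.1/0.68 = 7.5 mA.
Check D₂: its anode-to-cathode voltage is 4.3 − 5.1 = -0.8 V < 0.7 V, so it is off. The assumption is consistent.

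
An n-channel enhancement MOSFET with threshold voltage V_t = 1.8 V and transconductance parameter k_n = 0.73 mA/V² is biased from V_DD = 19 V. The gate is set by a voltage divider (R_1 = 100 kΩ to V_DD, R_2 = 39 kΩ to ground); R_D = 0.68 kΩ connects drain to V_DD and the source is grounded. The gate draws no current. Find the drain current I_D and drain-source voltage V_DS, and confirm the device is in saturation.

I_D ≈ 4.6 mA, V_DS ≈ 16 V

V_G = V_DD·R_2/(R_1+R_2) = 19×39/139 = 5.33 V. With the source grounded, V_GS = V_G = 5.33 V.
Assume saturation: I_D = (k_n/2)(V_GS − V_t)² = (0.73/2)×(5.33 − 1.8)² = 0.365×3.53² = 4.55 mA.
V_DS = V_DD − I_D·R_D = 19 − 4.55×0.68 = 15.9 V.
Saturation requires V_DS ≥ V_GS − V_t = 3.53 V; 15.9 ≥ 3.53 ✓.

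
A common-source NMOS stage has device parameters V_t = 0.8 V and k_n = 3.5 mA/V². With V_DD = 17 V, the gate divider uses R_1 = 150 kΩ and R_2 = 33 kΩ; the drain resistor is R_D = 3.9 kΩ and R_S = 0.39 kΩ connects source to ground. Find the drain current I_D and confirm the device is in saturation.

V_G = V_DD·R_2/(R_1+R_2) = 17×33/183 = 3.07 V.
Assume saturation: I_D = (k_n/2)(V_GS − V_t)² with V_GS = V_G − I_D·R_S = 3.07 − 0.39·I_D.
Substituting gives 0.266·I_D² − 4.09·I_D + 8.98 = 0, with roots I_D = 2.65 or 12.7 mA.
The root I_D = 12.7 mA gives V_GS = -1.9 V ≤ V_t, so take I_D = 2.65 mA.
Then V_GS = 2.03 V and V_DS = V_DD − I_D(R_D+R_S) = 17 − 2.65×4.29 = 5.62 V.
Saturation requires V_DS ≥ V_GS − V_t = 1.23 V; 5.62 ≥ 1.23 ✓.

I_D ≈ 2.7 mA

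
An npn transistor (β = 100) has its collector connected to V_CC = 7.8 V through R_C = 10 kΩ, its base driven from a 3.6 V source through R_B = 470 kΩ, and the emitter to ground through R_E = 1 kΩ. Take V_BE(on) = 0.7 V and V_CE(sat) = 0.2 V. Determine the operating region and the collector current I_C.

Assume active. Base-emitter loop: I_B = (V_BB − V_BE)/(R_B + (β+1)R_E) = (3.6 − 0.7)/(470 + 101×1) = 0.00508 mA.
I_C = β·I_B = 100×0.00508 = 0.508 mA.
V_CE = V_CC − I_C·R_C − I_E·R_E = 7.8 − 0.508×10 − 0.513×1 = 2.21 V > V_CE(sat), so the active-region assumption holds.

active; I_C ≈ 0.51 mA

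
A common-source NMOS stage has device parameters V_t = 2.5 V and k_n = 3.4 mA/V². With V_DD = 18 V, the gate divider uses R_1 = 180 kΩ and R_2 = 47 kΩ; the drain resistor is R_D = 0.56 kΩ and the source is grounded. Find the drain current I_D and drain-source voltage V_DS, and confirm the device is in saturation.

I_D ≈ 2.6 mA, V_DS ≈ 17 V

V_G = V_DD·R_2/(R_1+R_2) = 18×47/227 = 3.73 V. With the source grounded, V_GS = V_G = 3.73 V.
Assume saturation: I_D = (k_n/2)(V_GS − V_t)² = (3.4/2)×(3.73 − 2.5)² = 1.7×1.23² = 2.56 mA.
V_DS = V_DD − I_D·R_D = 18 − 2.56×0.56 = 16.6 V.
Saturation requires V_DS ≥ V_GS − V_t = 1.23 V; 16.6 ≥ 1.23 ✓.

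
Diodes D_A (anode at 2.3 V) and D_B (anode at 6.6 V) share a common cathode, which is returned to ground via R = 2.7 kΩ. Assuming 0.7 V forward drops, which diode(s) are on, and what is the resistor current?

Assume both conduct. Then node N would need to be at both 2.3−0.7 = 1.6 V and 6.6−0.7 = 5.9 V, which is impossible.
Assume only D_B conducts: V_N = 6.6 − 0.7 = 5.9 V, so I_R = 5.9/2.7 = 2.19 mA.
Check D_A: its anode-to-cathode voltage is 2.3 − 5.9 = -3.6 V < 0.7 V, so it is off. The assumption is consistent.

Only D_B conducts; I_R ≈ 2.2 mA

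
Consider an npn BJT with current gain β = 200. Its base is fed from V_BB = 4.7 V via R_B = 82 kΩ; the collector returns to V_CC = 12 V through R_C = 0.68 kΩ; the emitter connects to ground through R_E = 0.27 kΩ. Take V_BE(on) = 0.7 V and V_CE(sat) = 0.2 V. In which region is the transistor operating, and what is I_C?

active; I_C ≈ 5.9 mA

Assume active. Base-emitter loop: I_B = (V_BB − V_BE)/(R_B + (β+1)R_E) = (4.7 − 0.7)/(82 + 201×0.27) = 0.0294 mA.
I_C = β·I_B = 200×0.0294 = 5.87 mA.
V_CE = V_CC − I_C·R_C − I_E·R_E = 12 − 5.87×0.68 − 5.9×0.27 = 6.41 V > V_CE(sat), so the active-region assumption holds.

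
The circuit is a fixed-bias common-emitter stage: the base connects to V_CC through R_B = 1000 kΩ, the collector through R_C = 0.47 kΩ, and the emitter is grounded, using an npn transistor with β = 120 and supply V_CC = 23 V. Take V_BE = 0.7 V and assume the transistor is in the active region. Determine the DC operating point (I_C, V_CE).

I_C ≈ 2.7 mA, V_CE ≈ 22 V

Base loop: V_CC = I_B·R_B + V_BE, so I_B = (23 − 0.7)/1000 kΩ = 0.0223 mA.
In the active region I_C = β·I_B = 120 × 0.0223 = 2.68 mA.
Collector loop: V_CE = V_CC − I_C·R_C = 23 − 2.68×0.47 = 21.7 V.
Since V_CE = 21.7 V > V_CE(sat) ≈ 0.2 V, the transistor is in the active region as assumed.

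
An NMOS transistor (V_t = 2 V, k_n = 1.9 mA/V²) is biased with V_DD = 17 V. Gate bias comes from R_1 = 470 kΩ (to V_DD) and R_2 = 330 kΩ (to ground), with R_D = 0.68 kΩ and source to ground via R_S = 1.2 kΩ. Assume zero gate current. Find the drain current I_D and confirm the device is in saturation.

I_D ≈ 2.8 mA

V_G = V_DD·R_2/(R_1+R_2) = 17×330/800 = 7.01 V.
Assume saturation: I_D = (k_n/2)(V_GS − V_t)² with V_GS = V_G − I_D·R_S = 7.01 − 1.2·I_D.
Substituting gives 1.37·I_D² − 12.4·I_D + 23.9 = 0, with roots I_D = 2.76 or 6.33 mA.
The root I_D = 6.33 mA gives V_GS = -0.581 V ≤ V_t, so take I_D = 2.76 mA.
Then V_GS = 3.7 V and V_DS = V_DD − I_D(R_D+R_S) = 17 − 2.76×1.88 = 11.8 V.
Saturation requires V_DS ≥ V_GS − V_t = 1.7 V; 11.8 ≥ 1.7 ✓.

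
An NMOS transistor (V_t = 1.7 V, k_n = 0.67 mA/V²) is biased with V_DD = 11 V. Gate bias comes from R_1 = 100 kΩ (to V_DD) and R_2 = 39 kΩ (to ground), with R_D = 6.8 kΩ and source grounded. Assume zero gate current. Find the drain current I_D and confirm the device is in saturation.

V_G = V_DD·R_2/(R_1+R_2) = 11×39/139 = 3.09 V. With the source grounded, V_GS = V_G = 3.09 V.
Assume saturation: I_D = (k_n/2)(V_GS − V_t)² = (0.67/2)×(3.09 − 1.7)² = 0.335×1.39² = 0.644 mA.
V_DS = V_DD − I_D·R_D = 11 − 0.644×6.8 = 6.62 V.
Saturation requires V_DS ≥ V_GS − V_t = 1.39 V; 6.62 ≥ 1.39 ✓.

I_D ≈ 0.64 mA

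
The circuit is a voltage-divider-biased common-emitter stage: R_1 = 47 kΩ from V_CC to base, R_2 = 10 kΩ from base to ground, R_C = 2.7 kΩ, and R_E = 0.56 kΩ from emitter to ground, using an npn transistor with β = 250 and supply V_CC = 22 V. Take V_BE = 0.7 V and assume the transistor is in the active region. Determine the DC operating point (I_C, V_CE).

I_C ≈ 5.3 mA, V_CE ≈ 4.7 V

Thevenize the base divider: V_Th = V_CC·R_2/(R_1+R_2) = 22×10/57 = 3.86 V, R_Th = R_1‖R_2 = 8.25 kΩ.
Base-emitter loop: V_Th = I_B·R_Th + V_BE + (β+1)I_B·R_E, so I_B = (3.86 − 0.7) / (8.25 + 251×0.56) = 0.0212 mA.
I_C = β·I_B = 250×0.0212 = 5.31 mA, and I_E = (β+1)I_B = 5.33 mA.
V_CE = V_CC − I_C·R_C − I_E·R_E = 22 − 5.31×2.7 − 5.33×0.56 = 4.68 V.
V_CE = 4.68 V > 0.2 V confirms active-region operation.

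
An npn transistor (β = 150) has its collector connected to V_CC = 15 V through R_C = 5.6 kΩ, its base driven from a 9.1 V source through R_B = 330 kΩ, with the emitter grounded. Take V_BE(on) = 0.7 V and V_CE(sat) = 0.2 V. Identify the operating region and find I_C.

saturation; I_C ≈ 2.6 mA

Assume active: I_B = (9.1 − 0.7)/330 = 0.0255 mA, giving I_C = β·I_B = 3.82 mA.
But then V_CE = 15 − 3.82×5.6 = -6.38 V < V_CE(sat) = 0.2 V — impossible in the active region.
So the transistor is saturated. With V_CE = 0.2 V, I_C = (V_CC − 0.2)/R_C = 14.8/5.6 = 2.64 mA.
Check: β·I_B = 3.82 mA > I_C = 2.64 mA, confirming saturation.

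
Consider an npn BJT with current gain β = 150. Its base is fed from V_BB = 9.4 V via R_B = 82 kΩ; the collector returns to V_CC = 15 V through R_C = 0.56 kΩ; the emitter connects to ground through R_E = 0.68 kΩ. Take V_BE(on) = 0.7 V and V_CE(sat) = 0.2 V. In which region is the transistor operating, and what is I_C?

active; I_C ≈ 7.1 mA

Assume active. Base-emitter loop: I_B = (V_BB − V_BE)/(R_B + (β+1)R_E) = (9.4 − 0.7)/(82 + 151×0.68) = 0.0471 mA.
I_C = β·I_B = 150×0.0471 = 7.07 mA.
V_CE = V_CC − I_C·R_C − I_E·R_E = 15 − 7.07×0.56 − 7.11×0.68 = 6.21 V > V_CE(sat), so the active-region assumption holds.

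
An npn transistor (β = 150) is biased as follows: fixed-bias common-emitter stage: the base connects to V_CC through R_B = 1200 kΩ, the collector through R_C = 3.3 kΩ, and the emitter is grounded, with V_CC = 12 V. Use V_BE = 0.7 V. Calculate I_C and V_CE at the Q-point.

Base loop: V_CC = I_B·R_B + V_BE, so I_B = (12 − 0.7)/1200 kΩ = 0.00942 mA.
In the active region I_C = β·I_B = 150 × 0.00942 = 1.41 mA.
Collector loop: V_CE = V_CC − I_C·R_C = 12 − 1.41×3.3 = 7.34 V.
Since V_CE = 7.34 V > V_CE(sat) ≈ 0.2 V, the transistor is in the active region as assumed.

I_C ≈ 1.4 mA, V_CE ≈ 7.3 V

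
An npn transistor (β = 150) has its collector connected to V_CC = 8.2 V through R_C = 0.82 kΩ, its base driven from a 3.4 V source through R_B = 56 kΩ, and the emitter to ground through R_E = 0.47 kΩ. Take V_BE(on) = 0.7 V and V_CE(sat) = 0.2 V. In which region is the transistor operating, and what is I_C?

active; I_C ≈ 3.2 mA

Assume active. Base-emitter loop: I_B = (V_BB − V_BE)/(R_B + (β+1)R_E) = (3.4 − 0.7)/(56 + 151×0.47) = 0.0213 mA.
I_C = β·I_B = 150×0.0213 = 3.19 mA.
V_CE = V_CC − I_C·R_C − I_E·R_E = 8.2 − 3.19×0.82 − 3.21×0.47 = 4.08 V > V_CE(sat), so the active-region assumption holds.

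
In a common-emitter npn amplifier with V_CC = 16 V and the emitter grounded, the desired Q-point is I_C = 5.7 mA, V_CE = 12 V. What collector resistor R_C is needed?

Collector loop: V_CC = I_C·R_C + V_CE.
R_C = (V_CC − V_CE)/I_C = (16 − 12)/5.7 = 0.702 kΩ.

R_C ≈ 0.7 kΩ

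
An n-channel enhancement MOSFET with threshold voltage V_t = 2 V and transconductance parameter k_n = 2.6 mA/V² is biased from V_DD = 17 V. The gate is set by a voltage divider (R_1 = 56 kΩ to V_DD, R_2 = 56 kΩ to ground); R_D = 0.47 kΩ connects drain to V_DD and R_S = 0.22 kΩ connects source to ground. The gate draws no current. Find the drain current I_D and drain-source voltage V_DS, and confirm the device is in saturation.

I_D ≈ 14 mA, V_DS ≈ 7.1 V

V_G = V_DD·R_2/(R_1+R_2) = 17×56/112 = 8.5 V.
Assume saturation: I_D = (k_n/2)(V_GS − V_t)² with V_GS = V_G − I_D·R_S = 8.5 − 0.22·I_D.
Substituting gives 0.0629·I_D² − 4.72·I_D + 54.9 = 0, with roots I_D = 14.4 or 60.6 mA.
The root I_D = 60.6 mA gives V_GS = -4.83 V ≤ V_t, so take I_D = 14.4 mA.
Then V_GS = 5.33 V and V_DS = V_DD − I_D(R_D+R_S) = 17 − 14.4×0.69 = 7.06 V.
Saturation requires V_DS ≥ V_GS − V_t = 3.33 V; 7.06 ≥ 3.33 ✓.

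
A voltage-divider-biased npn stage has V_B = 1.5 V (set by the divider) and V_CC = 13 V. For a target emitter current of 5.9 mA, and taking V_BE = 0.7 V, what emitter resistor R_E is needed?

R_E ≈ 0.14 kΩ

V_E = V_B − V_BE = 1.5 − 0.7 = 0.8 V.
R_E = V_E / I_E = 0.8 / 5.9 = 0.136 kΩ.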